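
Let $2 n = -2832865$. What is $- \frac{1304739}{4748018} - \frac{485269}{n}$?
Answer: $\frac{911982446449}{13450494011570} \approx 0.067803$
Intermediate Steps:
$n = - \frac{2832865}{2}$ ($n = \frac{1}{2} \left(-2832865\right) = - \frac{2832865}{2} \approx -1.4164 \cdot 10^{6}$)
$- \frac{1304739}{4748018} - \frac{485269}{n} = - \frac{1304739}{4748018} - \frac{485269}{- \frac{2832865}{2}} = \left(-1304739\right) \frac{1}{4748018} - - \frac{970538}{2832865} = - \frac{1304739}{4748018} + \frac{970538}{2832865} = \frac{911982446449}{13450494011570}$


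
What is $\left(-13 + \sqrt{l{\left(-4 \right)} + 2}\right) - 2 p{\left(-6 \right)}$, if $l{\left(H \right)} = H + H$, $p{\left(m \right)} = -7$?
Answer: $1 + i \sqrt{6} \approx 1.0 + 2.4495 i$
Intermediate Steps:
$l{\left(H \right)} = 2 H$
$\left(-13 + \sqrt{l{\left(-4 \right)} + 2}\right) - 2 p{\left(-6 \right)} = \left(-13 + \sqrt{2 \left(-4\right) + 2}\right) - -14 = \left(-13 + \sqrt{-8 + 2}\right) + 14 = \left(-13 + \sqrt{-6}\right) + 14 = \left(-13 + i \sqrt{6}\right) + 14 = 1 + i \sqrt{6}$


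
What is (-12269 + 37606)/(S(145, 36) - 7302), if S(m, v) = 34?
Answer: -25337/7268 ≈ -3.4861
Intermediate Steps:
(-12269 + 37606)/(S(145, 36) - 7302) = (-12269 + 37606)/(34 - 7302) = 25337/(-7268) = 25337*(-1/7268) = -25337/7268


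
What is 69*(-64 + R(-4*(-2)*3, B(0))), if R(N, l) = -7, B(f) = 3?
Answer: -4899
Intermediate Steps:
69*(-64 + R(-4*(-2)*3, B(0))) = 69*(-64 - 7) = 69*(-71) = -4899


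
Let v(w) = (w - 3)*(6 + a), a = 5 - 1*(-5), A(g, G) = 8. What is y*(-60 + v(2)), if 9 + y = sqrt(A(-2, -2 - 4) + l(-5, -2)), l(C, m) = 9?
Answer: 684 - 76*sqrt(17) ≈ 370.64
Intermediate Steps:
a = 10 (a = 5 + 5 = 10)
v(w) = -48 + 16*w (v(w) = (w - 3)*(6 + 10) = (-3 + w)*16 = -48 + 16*w)
y = -9 + sqrt(17) (y = -9 + sqrt(8 + 9) = -9 + sqrt(17) ≈ -4.8769)
y*(-60 + v(2)) = (-9 + sqrt(17))*(-60 + (-48 + 16*2)) = (-9 + sqrt(17))*(-60 + (-48 + 32)) = (-9 + sqrt(17))*(-60 - 16) = (-9 + sqrt(17))*(-76) = 684 - 76*sqrt(17)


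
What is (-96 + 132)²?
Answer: 1296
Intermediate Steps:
(-96 + 132)² = 36² = 1296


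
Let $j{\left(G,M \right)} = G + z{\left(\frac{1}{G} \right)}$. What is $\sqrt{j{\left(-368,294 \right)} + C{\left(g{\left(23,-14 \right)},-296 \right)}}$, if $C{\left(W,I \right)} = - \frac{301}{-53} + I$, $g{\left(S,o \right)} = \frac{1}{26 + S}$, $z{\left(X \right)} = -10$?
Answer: $\frac{i \sqrt{1877313}}{53} \approx 25.852 i$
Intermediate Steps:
$j{\left(G,M \right)} = -10 + G$ ($j{\left(G,M \right)} = G - 10 = -10 + G$)
$C{\left(W,I \right)} = \frac{301}{53} + I$ ($C{\left(W,I \right)} = \left(-301\right) \left(- \frac{1}{53}\right) + I = \frac{301}{53} + I$)
$\sqrt{j{\left(-368,294 \right)} + C{\left(g{\left(23,-14 \right)},-296 \right)}} = \sqrt{\left(-10 - 368\right) + \left(\frac{301}{53} - 296\right)} = \sqrt{-378 - \frac{15387}{53}} = \sqrt{- \frac{35421}{53}} = \frac{i \sqrt{1877313}}{53}$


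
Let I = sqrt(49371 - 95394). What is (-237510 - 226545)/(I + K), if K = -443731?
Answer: 205915589205/196897246384 + 10673265*I*sqrt(87)/196897246384 ≈ 1.0458 + 0.00050561*I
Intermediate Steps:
I = 23*I*sqrt(87) (I = sqrt(-46023) = 23*I*sqrt(87) ≈ 214.53*I)
(-237510 - 226545)/(I + K) = (-237510 - 226545)/(23*I*sqrt(87) - 443731) = -464055/(-443731 + 23*I*sqrt(87))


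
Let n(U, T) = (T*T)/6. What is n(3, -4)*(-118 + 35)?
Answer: -664/3 ≈ -221.33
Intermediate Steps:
n(U, T) = T**2/6 (n(U, T) = T**2*(1/6) = T**2/6)
n(3, -4)*(-118 + 35) = ((1/6)*(-4)**2)*(-118 + 35) = ((1/6)*16)*(-83) = (8/3)*(-83) = -664/3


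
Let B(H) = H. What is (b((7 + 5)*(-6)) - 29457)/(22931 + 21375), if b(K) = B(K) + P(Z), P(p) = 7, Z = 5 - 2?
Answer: -14761/22153 ≈ -0.66632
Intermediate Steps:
Z = 3
b(K) = 7 + K (b(K) = K + 7 = 7 + K)
(b((7 + 5)*(-6)) - 29457)/(22931 + 21375) = ((7 + (7 + 5)*(-6)) - 29457)/(22931 + 21375) = ((7 + 12*(-6)) - 29457)/44306 = ((7 - 72) - 29457)*(1/44306) = (-65 - 29457)*(1/44306) = -29522*1/44306 = -14761/22153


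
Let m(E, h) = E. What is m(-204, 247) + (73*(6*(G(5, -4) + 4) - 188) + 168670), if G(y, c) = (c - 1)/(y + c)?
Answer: 154304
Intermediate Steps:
G(y, c) = (-1 + c)/(c + y)
m(-204, 247) + (73*(6*(G(5, -4) + 4) - 188) + 168670) = -204 + (73*(6*((-1 - 4)/(-4 + 5) + 4) - 188) + 168670) = -204 + (73*(6*(-5/1 + 4) - 188) + 168670) = -204 + (73*(6*(1*(-5) + 4) - 188) + 168670) = -204 + (73*(6*(-5 + 4) - 188) + 168670) = -204 + (73*(6*(-1) - 188) + 168670) = -204 + (73*(-6 - 188) + 168670) = -204 + (73*(-194) + 168670) = -204 + (-14162 + 168670) = -204 + 154508 = 154304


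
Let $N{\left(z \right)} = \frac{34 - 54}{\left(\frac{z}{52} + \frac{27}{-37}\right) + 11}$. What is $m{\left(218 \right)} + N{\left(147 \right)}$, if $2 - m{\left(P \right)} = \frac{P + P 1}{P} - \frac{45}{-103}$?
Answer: $- \frac{5097395}{2595497} \approx -1.9639$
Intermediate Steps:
$N{\left(z \right)} = - \frac{20}{\frac{380}{37} + \frac{z}{52}}$ ($N{\left(z \right)} = - \frac{20}{\left(z \frac{1}{52} + 27 \left(- \frac{1}{37}\right)\right) + 11} = - \frac{20}{\left(\frac{z}{52} - \frac{27}{37}\right) + 11} = - \frac{20}{\left(- \frac{27}{37} + \frac{z}{52}\right) + 11} = - \frac{20}{\frac{380}{37} + \frac{z}{52}}$)
$m{\left(P \right)} = - \frac{45}{103}$ ($m{\left(P \right)} = 2 - \left(\frac{P + P 1}{P} - \frac{45}{-103}\right) = 2 - \left(\frac{P + P}{P} - - \frac{45}{103}\right) = 2 - \left(\frac{2 P}{P} + \frac{45}{103}\right) = 2 - \left(2 + \frac{45}{103}\right) = 2 - \frac{251}{103} = - \frac{45}{103}$)
$m{\left(218 \right)} + N{\left(147 \right)} = - \frac{45}{103} - \frac{38480}{19760 + 37 \cdot 147} = - \frac{45}{103} - \frac{38480}{19760 + 5439} = - \frac{45}{103} - \frac{38480}{25199} = - \frac{5097395}{2595497}$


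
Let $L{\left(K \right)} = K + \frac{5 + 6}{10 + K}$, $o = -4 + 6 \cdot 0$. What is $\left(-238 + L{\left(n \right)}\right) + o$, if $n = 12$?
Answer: $- \frac{459}{2} \approx -229.5$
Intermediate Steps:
$o = -4$ ($o = -4 + 0 = -4$)
$L{\left(K \right)} = K + \frac{11}{10 + K}$
$\left(-238 + L{\left(n \right)}\right) + o = \left(-238 + \frac{11 + 12^{2} + 10 \cdot 12}{10 + 12}\right) - 4 = \left(-238 + \frac{11 + 144 + 120}{22}\right) - 4 = \left(-238 + \frac{1}{22} \cdot 275\right) - 4 = \left(-238 + \frac{25}{2}\right) - 4 = - \frac{451}{2} - 4 = - \frac{459}{2}$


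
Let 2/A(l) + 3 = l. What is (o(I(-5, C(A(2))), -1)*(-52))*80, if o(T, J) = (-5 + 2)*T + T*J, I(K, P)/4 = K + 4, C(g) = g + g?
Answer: -66560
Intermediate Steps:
A(l) = 2/(-3 + l)
C(g) = 2*g
I(K, P) = 16 + 4*K (I(K, P) = 4*(K + 4) = 4*(4 + K) = 16 + 4*K)
o(T, J) = -3*T + J*T
(o(I(-5, C(A(2))), -1)*(-52))*80 = (((16 + 4*(-5))*(-3 - 1))*(-52))*80 = (((16 - 20)*(-4))*(-52))*80 = (-4*(-4)*(-52))*80 = (16*(-52))*80 = -832*80 = -66560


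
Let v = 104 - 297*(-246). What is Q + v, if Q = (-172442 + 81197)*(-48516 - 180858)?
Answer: 20929303796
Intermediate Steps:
v = 73166 (v = 104 + 73062 = 73166)
Q = 20929230630 (Q = -91245*(-229374) = 20929230630)
Q + v = 20929230630 + 73166 = 20929303796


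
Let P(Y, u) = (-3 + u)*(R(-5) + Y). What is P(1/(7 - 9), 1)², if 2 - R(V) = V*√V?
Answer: -491 + 60*I*√5 ≈ -491.0 + 134.16*I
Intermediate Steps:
R(V) = 2 - V^(3/2) (R(V) = 2 - V*√V = 2 - V^(3/2))
P(Y, u) = (-3 + u)*(2 + Y + 5*I*√5) (P(Y, u) = (-3 + u)*((2 - (-5)^(3/2)) + Y) = (-3 + u)*((2 - (-5)*I*√5) + Y) = (-3 + u)*((2 + 5*I*√5) + Y) = (-3 + u)*(2 + Y + 5*I*√5))
P(1/(7 - 9), 1)² = (-6 - 3/(7 - 9) + 1/(7 - 9) + 1*(2 + 5*I*√5) - 15*I*√5)² = (-6 - 3/(-2) + 1/(-2) + (2 + 5*I*√5) - 15*I*√5)² = (-6 - 3*(-½) - ½*1 + (2 + 5*I*√5) - 15*I*√5)² = (-6 + 3/2 - ½ + (2 + 5*I*√5) - 15*I*√5)² = (-3 - 10*I*√5)²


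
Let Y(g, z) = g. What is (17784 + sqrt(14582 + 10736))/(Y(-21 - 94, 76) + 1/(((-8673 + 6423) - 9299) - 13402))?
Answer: -221864292/1434683 - 24951*sqrt(25318)/2869366 ≈ -156.03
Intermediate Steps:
(17784 + sqrt(14582 + 10736))/(Y(-21 - 94, 76) + 1/(((-8673 + 6423) - 9299) - 13402)) = (17784 + sqrt(14582 + 10736))/((-21 - 94) + 1/(((-8673 + 6423) - 9299) - 13402)) = (17784 + sqrt(25318))/(-115 + 1/((-2250 - 9299) - 13402)) = (17784 + sqrt(25318))/(-115 + 1/(-11549 - 13402)) = (17784 + sqrt(25318))/(-115 + 1/(-24951)) = (17784 + sqrt(25318))/(-115 - 1/24951) = (17784 + sqrt(25318))/(-2869366/24951) = (17784 + sqrt(25318))*(-24951/2869366) = -221864292/1434683 - 24951*sqrt(25318)/2869366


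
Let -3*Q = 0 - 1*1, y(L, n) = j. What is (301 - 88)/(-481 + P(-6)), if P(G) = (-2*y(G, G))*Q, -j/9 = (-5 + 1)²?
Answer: -213/385 ≈ -0.55325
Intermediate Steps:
j = -144 (j = -9*(-5 + 1)² = -9*(-4)² = -9*16 = -144)
y(L, n) = -144
Q = ⅓ (Q = -(0 - 1*1)/3 = -(0 - 1)/3 = -⅓*(-1) = ⅓ ≈ 0.33333)
P(G) = 96 (P(G) = -2*(-144)*(⅓) = 288*(⅓) = 96)
(301 - 88)/(-481 + P(-6)) = (301 - 88)/(-481 + 96) = 213/(-385) = 213*(-1/385) = -213/385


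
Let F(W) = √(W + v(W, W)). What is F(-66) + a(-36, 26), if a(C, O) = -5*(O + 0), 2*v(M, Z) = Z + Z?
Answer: -130 + 2*I*√33 ≈ -130.0 + 11.489*I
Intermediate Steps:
v(M, Z) = Z (v(M, Z) = (Z + Z)/2 = (2*Z)/2 = Z)
a(C, O) = -5*O
F(W) = √2*√W (F(W) = √(W + W) = √(2*W) = √2*√W)
F(-66) + a(-36, 26) = √2*√(-66) - 5*26 = √2*(I*√66) - 130 = 2*I*√33 - 130 = -130 + 2*I*√33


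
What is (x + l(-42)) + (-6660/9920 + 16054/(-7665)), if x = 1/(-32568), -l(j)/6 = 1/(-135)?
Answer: -8424018581/3095458128 ≈ -2.7214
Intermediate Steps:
l(j) = 2/45 (l(j) = -6/(-135) = -6*(-1/135) = 2/45)
x = -1/32568 ≈ -3.0705e-5
(x + l(-42)) + (-6660/9920 + 16054/(-7665)) = (-1/32568 + 2/45) + (-6660/9920 + 16054/(-7665)) = 21697/488520 + (-6660*1/9920 + 16054*(-1/7665)) = 21697/488520 + (-333/496 - 16054/7665) = 21697/488520 - 10515229/3801840 = -8424018581/3095458128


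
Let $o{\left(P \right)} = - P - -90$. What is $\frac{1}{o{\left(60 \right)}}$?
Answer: $\frac{1}{30} \approx 0.033333$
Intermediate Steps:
$o{\left(P \right)} = 90 - P$ ($o{\left(P \right)} = - P + 90 = 90 - P$)
$\frac{1}{o{\left(60 \right)}} = \frac{1}{90 - 60} = \frac{1}{30}$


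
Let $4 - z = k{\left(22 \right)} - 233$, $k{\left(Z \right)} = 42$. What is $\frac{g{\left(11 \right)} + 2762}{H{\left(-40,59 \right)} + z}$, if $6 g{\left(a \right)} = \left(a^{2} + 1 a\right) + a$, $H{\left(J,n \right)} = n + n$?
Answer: $\frac{16715}{1878} \approx 8.9004$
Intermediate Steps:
$H{\left(J,n \right)} = 2 n$
$g{\left(a \right)} = \frac{a}{3} + \frac{a^{2}}{6}$ ($g{\left(a \right)} = \frac{\left(a^{2} + 1 a\right) + a}{6} = \frac{\left(a^{2} + a\right) + a}{6} = \frac{\left(a + a^{2}\right) + a}{6} = \frac{a^{2} + 2 a}{6} = \frac{a}{3} + \frac{a^{2}}{6}$)
$z = 195$ ($z = 4 - \left(42 - 233\right) = 4 - -191 = 4 + 191 = 195$)
$\frac{g{\left(11 \right)} + 2762}{H{\left(-40,59 \right)} + z} = \frac{\frac{1}{6} \cdot 11 \left(2 + 11\right) + 2762}{2 \cdot 59 + 195} = \frac{\frac{1}{6} \cdot 11 \cdot 13 + 2762}{118 + 195} = \frac{\frac{143}{6} + 2762}{313} = \frac{16715}{6} \cdot \frac{1}{313} = \frac{16715}{1878}$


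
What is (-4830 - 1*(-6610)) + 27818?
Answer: 29598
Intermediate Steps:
(-4830 - 1*(-6610)) + 27818 = (-4830 + 6610) + 27818 = 1780 + 27818 = 29598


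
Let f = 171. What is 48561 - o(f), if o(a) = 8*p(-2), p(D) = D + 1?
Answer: 48569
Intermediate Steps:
p(D) = 1 + D
o(a) = -8 (o(a) = 8*(1 - 2) = 8*(-1) = -8)
48561 - o(f) = 48561 - 1*(-8) = 48561 + 8 = 48569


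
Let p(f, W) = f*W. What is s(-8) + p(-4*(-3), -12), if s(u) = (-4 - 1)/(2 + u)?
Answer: -859/6 ≈ -143.17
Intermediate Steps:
p(f, W) = W*f
s(u) = -5/(2 + u)
s(-8) + p(-4*(-3), -12) = -5/(2 - 8) - (-48)*(-3) = -5/(-6) - 12*12 = -5*(-⅙) - 144 = ⅚ - 144 = -859/6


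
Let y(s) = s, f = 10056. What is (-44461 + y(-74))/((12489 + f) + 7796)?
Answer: -44535/30341 ≈ -1.4678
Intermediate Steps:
(-44461 + y(-74))/((12489 + f) + 7796) = (-44461 - 74)/((12489 + 10056) + 7796) = -44535/(22545 + 7796) = -44535/30341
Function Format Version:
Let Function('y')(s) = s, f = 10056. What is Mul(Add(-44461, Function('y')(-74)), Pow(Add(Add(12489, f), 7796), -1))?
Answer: Rational(-44535, 30341) ≈ -1.4678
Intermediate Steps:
Mul(Add(-44461, Function('y')(-74)), Pow(Add(Add(12489, f), 7796), -1)) = Mul(Add(-44461, -74), Pow(Add(Add(12489, 10056), 7796), -1)) = Mul(-44535, Pow(Add(22545, 7796), -1)) = Mul(-44535, Pow(30341, -1)) = Mul(-44535, Rational(1, 30341)) = Rational(-44535, 30341)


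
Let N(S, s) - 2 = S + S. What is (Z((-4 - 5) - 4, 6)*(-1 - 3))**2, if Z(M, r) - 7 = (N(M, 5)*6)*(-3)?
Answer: 3083536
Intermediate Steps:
N(S, s) = 2 + 2*S (N(S, s) = 2 + (S + S) = 2 + 2*S)
Z(M, r) = -29 - 36*M (Z(M, r) = 7 + ((2 + 2*M)*6)*(-3) = 7 + (12 + 12*M)*(-3) = 7 + (-36 - 36*M) = -29 - 36*M)
(Z((-4 - 5) - 4, 6)*(-1 - 3))**2 = ((-29 - 36*((-4 - 5) - 4))*(-1 - 3))**2 = ((-29 - 36*(-9 - 4))*(-4))**2 = ((-29 - 36*(-13))*(-4))**2 = ((-29 + 468)*(-4))**2 = (439*(-4))**2 = (-1756)**2 = 3083536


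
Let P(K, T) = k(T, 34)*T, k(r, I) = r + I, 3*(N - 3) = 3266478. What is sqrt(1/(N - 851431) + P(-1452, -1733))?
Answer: sqrt(165938077146031666)/237398 ≈ 1715.9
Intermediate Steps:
N = 1088829 (N = 3 + (1/3)*3266478 = 3 + 1088826 = 1088829)
k(r, I) = I + r
P(K, T) = T*(34 + T) (P(K, T) = (34 + T)*T = T*(34 + T))
sqrt(1/(N - 851431) + P(-1452, -1733)) = sqrt(1/(1088829 - 851431) - 1733*(34 - 1733)) = sqrt(1/237398 - 1733*(-1699)) = sqrt(1/237398 + 2944367) = sqrt(698986837067/237398) = sqrt(165938077146031666)/237398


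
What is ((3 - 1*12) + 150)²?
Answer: 19881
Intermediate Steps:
((3 - 1*12) + 150)² = ((3 - 12) + 150)² = (-9 + 150)² = 141² = 19881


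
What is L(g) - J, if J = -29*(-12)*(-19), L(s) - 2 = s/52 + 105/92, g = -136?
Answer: 7908581/1196 ≈ 6612.5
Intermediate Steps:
L(s) = 289/92 + s/52 (L(s) = 2 + (s/52 + 105/92) = 2 + (105/92 + s/52) = 289/92 + s/52)
J = -6612 (J = 348*(-19) = -6612)
L(g) - J = (289/92 + (1/52)*(-136)) - 1*(-6612) = (289/92 - 34/13) + 6612 = 629/1196 + 6612 = 7908581/1196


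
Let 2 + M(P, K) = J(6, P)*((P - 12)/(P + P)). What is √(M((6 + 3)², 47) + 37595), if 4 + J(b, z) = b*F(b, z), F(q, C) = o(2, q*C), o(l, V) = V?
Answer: √3145497/9 ≈ 197.06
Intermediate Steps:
F(q, C) = C*q (F(q, C) = q*C = C*q)
J(b, z) = -4 + z*b² (J(b, z) = -4 + b*(z*b) = -4 + b*(b*z) = -4 + z*b²)
M(P, K) = -2 + (-12 + P)*(-4 + 36*P)/(2*P) (M(P, K) = -2 + (-4 + P*6²)*((P - 12)/(P + P)) = -2 + (-4 + P*36)*((-12 + P)/((2*P))) = -2 + (-4 + 36*P)*((-12 + P)*(1/(2*P))) = -2 + (-4 + 36*P)*((-12 + P)/(2*P)) = -2 + (-12 + P)*(-4 + 36*P)/(2*P))
√(M((6 + 3)², 47) + 37595) = √((-220 + 18*(6 + 3)² + 24/((6 + 3)²)) + 37595) = √((-220 + 18*9² + 24/(9²)) + 37595) = √((-220 + 18*81 + 24/81) + 37595) = √((-220 + 1458 + 24*(1/81)) + 37595) = √((-220 + 1458 + 8/27) + 37595) = √(33434/27 + 37595) = √(1048499/27) = √3145497/9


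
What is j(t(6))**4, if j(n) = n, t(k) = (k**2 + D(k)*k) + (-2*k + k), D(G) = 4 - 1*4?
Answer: 810000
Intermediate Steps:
D(G) = 0 (D(G) = 4 - 4 = 0)
t(k) = k**2 - k (t(k) = (k**2 + 0*k) + (-2*k + k) = (k**2 + 0) - k = k**2 - k)
j(t(6))**4 = (6*(-1 + 6))**4 = (6*5)**4 = 30**4 = 810000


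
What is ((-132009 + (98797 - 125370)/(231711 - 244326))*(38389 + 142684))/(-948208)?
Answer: 150767442305113/5980821960 ≈ 25208.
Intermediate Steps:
((-132009 + (98797 - 125370)/(231711 - 244326))*(38389 + 142684))/(-948208) = ((-132009 - 26573/(-12615))*181073)*(-1/948208) = ((-132009 - 26573*(-1/12615))*181073)*(-1/948208) = ((-132009 + 26573/12615)*181073)*(-1/948208) = -1665266962/12615*181073*(-1/948208) = -301534884610226/12615*(-1/948208) = 150767442305113/5980821960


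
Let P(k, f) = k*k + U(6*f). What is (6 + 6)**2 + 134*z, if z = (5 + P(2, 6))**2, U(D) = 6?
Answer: 30294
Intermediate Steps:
P(k, f) = 6 + k**2 (P(k, f) = k*k + 6 = k**2 + 6 = 6 + k**2)
z = 225 (z = (5 + (6 + 2**2))**2 = (5 + (6 + 4))**2 = (5 + 10)**2 = 15**2 = 225)
(6 + 6)**2 + 134*z = (6 + 6)**2 + 134*225 = 12**2 + 30150 = 144 + 30150 = 30294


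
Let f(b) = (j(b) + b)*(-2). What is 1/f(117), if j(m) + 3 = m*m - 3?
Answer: -1/27600 ≈ -3.6232e-5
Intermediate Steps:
j(m) = -6 + m² (j(m) = -3 + (m*m - 3) = -3 + (m² - 3) = -3 + (-3 + m²) = -6 + m²)
f(b) = 12 - 2*b - 2*b² (f(b) = ((-6 + b²) + b)*(-2) = (-6 + b + b²)*(-2) = 12 - 2*b - 2*b²)
1/f(117) = 1/(12 - 2*117 - 2*117²) = 1/(12 - 234 - 2*13689) = 1/(12 - 234 - 27378) = 1/(-27600) = -1/27600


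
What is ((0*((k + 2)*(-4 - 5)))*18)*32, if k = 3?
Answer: 0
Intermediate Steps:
((0*((k + 2)*(-4 - 5)))*18)*32 = ((0*((3 + 2)*(-4 - 5)))*18)*32 = ((0*(5*(-9)))*18)*32 = ((0*(-45))*18)*32 = (0*18)*32 = 0*32 = 0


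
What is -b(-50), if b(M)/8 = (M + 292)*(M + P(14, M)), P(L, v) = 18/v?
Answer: 2437424/25 ≈ 97497.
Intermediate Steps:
b(M) = 8*(292 + M)*(M + 18/M) (b(M) = 8*((M + 292)*(M + 18/M)) = 8*((292 + M)*(M + 18/M)) = 8*(292 + M)*(M + 18/M))
-b(-50) = -(144 + 8*(-50)**2 + 2336*(-50) + 42048/(-50)) = -(144 + 8*2500 - 116800 + 42048*(-1/50)) = -(144 + 20000 - 116800 - 21024/25) = -1*(-2437424/25) = 2437424/25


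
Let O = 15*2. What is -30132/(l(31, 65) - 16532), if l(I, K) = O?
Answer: 15066/8251 ≈ 1.8260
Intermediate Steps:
O = 30
l(I, K) = 30
-30132/(l(31, 65) - 16532) = -30132/(30 - 16532) = -30132/(-16502) = -30132*(-1/16502) = 15066/8251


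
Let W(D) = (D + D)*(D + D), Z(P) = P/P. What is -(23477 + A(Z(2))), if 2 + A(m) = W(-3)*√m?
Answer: -23511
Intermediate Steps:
Z(P) = 1
W(D) = 4*D² (W(D) = (2*D)*(2*D) = 4*D²)
A(m) = -2 + 36*√m (A(m) = -2 + (4*(-3)²)*√m = -2 + (4*9)*√m = -2 + 36*√m)
-(23477 + A(Z(2))) = -(23477 + (-2 + 36*√1)) = -(23477 + (-2 + 36*1)) = -(23477 + (-2 + 36)) = -(23477 + 34) = -1*23511 = -23511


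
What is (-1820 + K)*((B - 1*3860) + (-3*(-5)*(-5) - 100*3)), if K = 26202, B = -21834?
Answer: -635614358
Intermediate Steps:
(-1820 + K)*((B - 1*3860) + (-3*(-5)*(-5) - 100*3)) = (-1820 + 26202)*((-21834 - 1*3860) + (-3*(-5)*(-5) - 100*3)) = 24382*((-21834 - 3860) + (15*(-5) - 300)) = 24382*(-25694 + (-75 - 300)) = 24382*(-25694 - 375) = 24382*(-26069) = -635614358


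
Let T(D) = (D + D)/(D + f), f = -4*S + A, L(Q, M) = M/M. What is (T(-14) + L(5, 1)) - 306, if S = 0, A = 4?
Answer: -1511/5 ≈ -302.20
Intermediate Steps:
L(Q, M) = 1
f = 4 (f = -4*0 + 4 = 0 + 4 = 4)
T(D) = 2*D/(4 + D) (T(D) = (D + D)/(D + 4) = (2*D)/(4 + D) = 2*D/(4 + D))
(T(-14) + L(5, 1)) - 306 = (2*(-14)/(4 - 14) + 1) - 306 = (2*(-14)/(-10) + 1) - 306 = (2*(-14)*(-⅒) + 1) - 306 = (14/5 + 1) - 306 = 19/5 - 306 = -1511/5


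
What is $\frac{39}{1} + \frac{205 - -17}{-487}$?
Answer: $\frac{18771}{487} \approx 38.544$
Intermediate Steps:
$\frac{39}{1} + \frac{205 - -17}{-487} = 39 \cdot 1 + \left(205 + 17\right) \left(- \frac{1}{487}\right) = 39 + 222 \left(- \frac{1}{487}\right) = 39 - \frac{222}{487} = \frac{18771}{487}$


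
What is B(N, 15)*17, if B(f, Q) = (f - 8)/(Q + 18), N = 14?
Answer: 34/11 ≈ 3.0909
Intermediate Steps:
B(f, Q) = (-8 + f)/(18 + Q)
B(N, 15)*17 = ((-8 + 14)/(18 + 15))*17 = (6/33)*17 = ((1/33)*6)*17 = (2/11)*17 = 34/11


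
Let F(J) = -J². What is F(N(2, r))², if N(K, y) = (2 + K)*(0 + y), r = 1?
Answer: 256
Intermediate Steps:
N(K, y) = y*(2 + K) (N(K, y) = (2 + K)*y = y*(2 + K))
F(N(2, r))² = (-(1*(2 + 2))²)² = (-(1*4)²)² = (-1*4²)² = (-1*16)² = (-16)² = 256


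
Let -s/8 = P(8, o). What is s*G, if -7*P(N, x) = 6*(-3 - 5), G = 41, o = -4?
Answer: -15744/7 ≈ -2249.1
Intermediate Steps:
P(N, x) = 48/7 (P(N, x) = -6*(-3 - 5)/7 = -6*(-8)/7 = -⅐*(-48) = 48/7)
s = -384/7 (s = -8*48/7 = -384/7 ≈ -54.857)
s*G = -384/7*41 = -15744/7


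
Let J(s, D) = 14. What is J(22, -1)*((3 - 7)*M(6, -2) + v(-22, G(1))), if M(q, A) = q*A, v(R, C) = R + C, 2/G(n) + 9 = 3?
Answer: 1078/3 ≈ 359.33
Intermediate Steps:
G(n) = -1/3 (G(n) = 2/(-9 + 3) = 2/(-6) = 2*(-1/6) = -1/3)
v(R, C) = C + R
M(q, A) = A*q
J(22, -1)*((3 - 7)*M(6, -2) + v(-22, G(1))) = 14*((3 - 7)*(-2*6) + (-1/3 - 22)) = 14*(-4*(-12) - 67/3) = 14*(48 - 67/3) = 14*(77/3) = 1078/3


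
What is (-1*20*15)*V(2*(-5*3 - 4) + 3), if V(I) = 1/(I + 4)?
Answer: 300/31 ≈ 9.6774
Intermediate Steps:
V(I) = 1/(4 + I)
(-1*20*15)*V(2*(-5*3 - 4) + 3) = (-1*20*15)/(4 + (2*(-5*3 - 4) + 3)) = (-20*15)/(4 + (2*(-15 - 4) + 3)) = -300/(4 + (2*(-19) + 3)) = -300/(4 + (-38 + 3)) = -300/(4 - 35) = -300/(-31) = -300*(-1/31) = 300/31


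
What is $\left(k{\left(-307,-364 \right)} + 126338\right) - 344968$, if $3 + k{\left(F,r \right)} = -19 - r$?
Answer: $-218288$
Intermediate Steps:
$k{\left(F,r \right)} = -22 - r$ ($k{\left(F,r \right)} = -3 - \left(19 + r\right) = -22 - r$)
$\left(k{\left(-307,-364 \right)} + 126338\right) - 344968 = \left(\left(-22 - -364\right) + 126338\right) - 344968 = \left(\left(-22 + 364\right) + 126338\right) - 344968 = \left(342 + 126338\right) - 344968 = 126680 - 344968 = -218288$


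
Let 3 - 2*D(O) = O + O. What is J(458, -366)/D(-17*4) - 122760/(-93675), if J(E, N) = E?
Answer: 6857996/868055 ≈ 7.9004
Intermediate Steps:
D(O) = 3/2 - O (D(O) = 3/2 - (O + O)/2 = 3/2 - O)
J(458, -366)/D(-17*4) - 122760/(-93675) = 458/(3/2 - (-17)*4) - 122760/(-93675) = 458/(3/2 - 1*(-68)) - 122760*(-1/93675) = 458/(3/2 + 68) + 8184/6245 = 458/(139/2) + 8184/6245 = 458*(2/139) + 8184/6245 = 916/139 + 8184/6245 = 6857996/868055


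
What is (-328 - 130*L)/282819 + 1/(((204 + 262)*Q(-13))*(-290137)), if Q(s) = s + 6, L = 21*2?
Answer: -5477918579653/267667507734186 ≈ -0.020465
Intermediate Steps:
L = 42
Q(s) = 6 + s
(-328 - 130*L)/282819 + 1/(((204 + 262)*Q(-13))*(-290137)) = (-328 - 130*42)/282819 + 1/(((204 + 262)*(6 - 13))*(-290137)) = (-328 - 5460)*(1/282819) - 1/290137/(466*(-7)) = -5788*1/282819 - 1/290137/(-3262) = -5788/282819 - 1/3262*(-1/290137) = -5788/282819 + 1/946426894 = -5477918579653/267667507734186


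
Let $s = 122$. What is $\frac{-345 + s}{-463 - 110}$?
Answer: $\frac{223}{573} \approx 0.38918$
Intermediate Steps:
$\frac{-345 + s}{-463 - 110} = \frac{-345 + 122}{-463 - 110} = - \frac{223}{-573} = \left(-223\right) \left(- \frac{1}{573}\right) = \frac{223}{573}$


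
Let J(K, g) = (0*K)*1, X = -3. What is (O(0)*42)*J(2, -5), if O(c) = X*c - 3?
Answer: 0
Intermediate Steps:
O(c) = -3 - 3*c (O(c) = -3*c - 3 = -3 - 3*c)
J(K, g) = 0 (J(K, g) = 0*1 = 0)
(O(0)*42)*J(2, -5) = ((-3 - 3*0)*42)*0 = ((-3 + 0)*42)*0 = -3*42*0 = -126*0 = 0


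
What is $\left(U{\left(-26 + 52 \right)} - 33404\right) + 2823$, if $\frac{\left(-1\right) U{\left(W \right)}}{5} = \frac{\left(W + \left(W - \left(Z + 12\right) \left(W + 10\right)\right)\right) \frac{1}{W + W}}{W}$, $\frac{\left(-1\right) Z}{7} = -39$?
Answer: $- \frac{5161809}{169} \approx -30543.0$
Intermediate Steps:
$Z = 273$ ($Z = \left(-7\right) \left(-39\right) = 273$)
$U{\left(W \right)} = - \frac{5 \left(-2850 - 283 W\right)}{2 W^{2}}$ ($U{\left(W \right)} = - 5 \frac{\left(W + \left(W - \left(273 + 12\right) \left(W + 10\right)\right)\right) \frac{1}{W + W}}{W} = - 5 \frac{\left(W + \left(W - 285 \left(10 + W\right)\right)\right) \frac{1}{2 W}}{W} = - 5 \frac{\left(W - \left(2850 + 284 W\right)\right) \frac{1}{2 W}}{W} = - 5 \frac{\left(-2850 - 283 W\right) \frac{1}{2 W}}{W} = - 5 \frac{\frac{1}{2} \frac{1}{W} \left(-2850 - 283 W\right)}{W} = - 5 \frac{-2850 - 283 W}{2 W^{2}} = - \frac{5 \left(-2850 - 283 W\right)}{2 W^{2}}$)
$\left(U{\left(-26 + 52 \right)} - 33404\right) + 2823 = \left(\frac{5 \left(2850 + 283 \left(-26 + 52\right)\right)}{2 \left(-26 + 52\right)^{2}} - 33404\right) + 2823 = \left(\frac{5 \left(2850 + 283 \cdot 26\right)}{2 \cdot 676} - 33404\right) + 2823 = \left(\frac{5}{2} \cdot \frac{1}{676} \left(2850 + 7358\right) - 33404\right) + 2823 = \left(\frac{5}{2} \cdot \frac{1}{676} \cdot 10208 - 33404\right) + 2823 = \left(\frac{6380}{169} - 33404\right) + 2823 = - \frac{5638896}{169} + 2823 = - \frac{5161809}{169}$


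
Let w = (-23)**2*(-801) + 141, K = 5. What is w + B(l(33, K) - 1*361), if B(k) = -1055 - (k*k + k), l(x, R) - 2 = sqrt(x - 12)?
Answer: -553186 + 717*sqrt(21) ≈ -5.4990e+5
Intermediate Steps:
l(x, R) = 2 + sqrt(-12 + x) (l(x, R) = 2 + sqrt(x - 12) = 2 + sqrt(-12 + x))
B(k) = -1055 - k - k**2 (B(k) = -1055 - (k**2 + k) = -1055 - (k + k**2) = -1055 + (-k - k**2) = -1055 - k - k**2)
w = -423588 (w = 529*(-801) + 141 = -423729 + 141 = -423588)
w + B(l(33, K) - 1*361) = -423588 + (-1055 - ((2 + sqrt(-12 + 33)) - 1*361) - ((2 + sqrt(-12 + 33)) - 1*361)**2) = -423588 + (-1055 - ((2 + sqrt(21)) - 361) - ((2 + sqrt(21)) - 361)**2) = -423588 + (-1055 - (-359 + sqrt(21)) - (-359 + sqrt(21))**2) = -423588 + (-1055 + (359 - sqrt(21)) - (-359 + sqrt(21))**2) = -423588 + (-696 - sqrt(21) - (-359 + sqrt(21))**2) = -424284 - sqrt(21) - (-359 + sqrt(21))**2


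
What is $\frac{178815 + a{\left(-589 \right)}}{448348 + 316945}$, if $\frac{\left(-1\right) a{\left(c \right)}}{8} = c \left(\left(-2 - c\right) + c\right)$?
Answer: $\frac{169391}{765293} \approx 0.22134$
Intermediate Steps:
$a{\left(c \right)} = 16 c$ ($a{\left(c \right)} = - 8 c \left(\left(-2 - c\right) + c\right) = - 8 c \left(-2\right) = - 8 \left(- 2 c\right) = 16 c$)
$\frac{178815 + a{\left(-589 \right)}}{448348 + 316945} = \frac{178815 + 16 \left(-589\right)}{448348 + 316945} = \frac{178815 - 9424}{765293} = 169391 \cdot \frac{1}{765293} = \frac{169391}{765293}$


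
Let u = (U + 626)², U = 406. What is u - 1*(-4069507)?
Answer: 5134531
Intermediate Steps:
u = 1065024 (u = (406 + 626)² = 1032² = 1065024)
u - 1*(-4069507) = 1065024 - 1*(-4069507) = 1065024 + 4069507 = 5134531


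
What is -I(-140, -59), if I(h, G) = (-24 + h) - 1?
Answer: 165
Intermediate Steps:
I(h, G) = -25 + h
-I(-140, -59) = -(-25 - 140) = -1*(-165) = 165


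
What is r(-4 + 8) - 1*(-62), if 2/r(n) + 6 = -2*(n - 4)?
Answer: 185/3 ≈ 61.667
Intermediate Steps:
r(n) = 2/(2 - 2*n) (r(n) = 2/(-6 - 2*(n - 4)) = 2/(-6 - 2*(-4 + n)) = 2/(-6 + (8 - 2*n)) = 2/(2 - 2*n))
r(-4 + 8) - 1*(-62) = -1/(-1 + (-4 + 8)) - 1*(-62) = -1/(-1 + 4) + 62 = -1/3 + 62 = -1*⅓ + 62 = -⅓ + 62 = 185/3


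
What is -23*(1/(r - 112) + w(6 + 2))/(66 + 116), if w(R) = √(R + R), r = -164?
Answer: -1103/2184 ≈ -0.50504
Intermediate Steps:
w(R) = √2*√R (w(R) = √(2*R) = √2*√R)
-23*(1/(r - 112) + w(6 + 2))/(66 + 116) = -23*(1/(-164 - 112) + √2*√(6 + 2))/(66 + 116) = -23*(1/(-276) + √2*√8)/182 = -23*(-1/276 + √2*(2*√2))/182 = -23*(-1/276 + 4)/182 = -1103/(12*182) = -23*1103/50232 = -1103/2184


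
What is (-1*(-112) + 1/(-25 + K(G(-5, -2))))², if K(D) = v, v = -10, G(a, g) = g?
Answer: 15358561/1225 ≈ 12538.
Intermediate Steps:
K(D) = -10
(-1*(-112) + 1/(-25 + K(G(-5, -2))))² = (-1*(-112) + 1/(-25 - 10))² = (112 + 1/(-35))² = (112 - 1/35)² = (3919/35)² = 15358561/1225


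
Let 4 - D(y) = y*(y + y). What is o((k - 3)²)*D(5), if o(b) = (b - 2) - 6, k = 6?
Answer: -46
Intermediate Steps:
D(y) = 4 - 2*y² (D(y) = 4 - y*(y + y) = 4 - y*2*y = 4 - 2*y²)
o(b) = -8 + b (o(b) = (-2 + b) - 6 = -8 + b)
o((k - 3)²)*D(5) = (-8 + (6 - 3)²)*(4 - 2*5²) = (-8 + 3²)*(4 - 2*25) = (-8 + 9)*(4 - 50) = 1*(-46) = -46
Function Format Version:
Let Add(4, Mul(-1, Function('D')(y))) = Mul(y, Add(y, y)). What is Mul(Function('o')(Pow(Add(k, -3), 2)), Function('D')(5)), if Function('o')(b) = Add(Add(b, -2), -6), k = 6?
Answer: -46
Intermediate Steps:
Function('D')(y) = Add(4, Mul(-2, Pow(y, 2))) (Function('D')(y) = Add(4, Mul(-1, Mul(y, Add(y, y)))) = Add(4, Mul(-1, Mul(y, Mul(2, y)))) = Add(4, Mul(-1, Mul(2, Pow(y, 2)))) = Add(4, Mul(-2, Pow(y, 2))))
Function('o')(b) = Add(-8, b) (Function('o')(b) = Add(Add(-2, b), -6) = Add(-8, b))
Mul(Function('o')(Pow(Add(k, -3), 2)), Function('D')(5)) = Mul(Add(-8, Pow(Add(6, -3), 2)), Add(4, Mul(-2, Pow(5, 2)))) = Mul(Add(-8, Pow(3, 2)), Add(4, Mul(-2, 25))) = Mul(Add(-8, 9), Add(4, -50)) = Mul(1, -46) = -46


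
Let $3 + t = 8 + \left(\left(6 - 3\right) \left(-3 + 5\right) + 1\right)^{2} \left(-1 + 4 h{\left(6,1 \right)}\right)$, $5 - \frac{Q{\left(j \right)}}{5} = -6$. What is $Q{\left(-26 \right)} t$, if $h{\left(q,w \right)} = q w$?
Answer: $62260$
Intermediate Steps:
$Q{\left(j \right)} = 55$ ($Q{\left(j \right)} = 25 - -30 = 25 + 30 = 55$)
$t = 1132$ ($t = -3 + \left(8 + \left(\left(6 - 3\right) \left(-3 + 5\right) + 1\right)^{2} \left(-1 + 4 \cdot 6 \cdot 1\right)\right) = -3 + \left(8 + \left(3 \cdot 2 + 1\right)^{2} \left(-1 + 4 \cdot 6\right)\right) = -3 + \left(8 + \left(6 + 1\right)^{2} \left(-1 + 24\right)\right) = -3 + \left(8 + 7^{2} \cdot 23\right) = -3 + \left(8 + 49 \cdot 23\right) = -3 + \left(8 + 1127\right) = -3 + 1135 = 1132$)
$Q{\left(-26 \right)} t = 55 \cdot 1132 = 62260$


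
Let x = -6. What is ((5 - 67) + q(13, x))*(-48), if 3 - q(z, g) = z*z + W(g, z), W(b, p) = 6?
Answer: 11232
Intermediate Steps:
q(z, g) = -3 - z² (q(z, g) = 3 - (z*z + 6) = 3 - (z² + 6) = 3 - (6 + z²) = 3 + (-6 - z²) = -3 - z²)
((5 - 67) + q(13, x))*(-48) = ((5 - 67) + (-3 - 1*13²))*(-48) = (-62 + (-3 - 1*169))*(-48) = (-62 + (-3 - 169))*(-48) = (-62 - 172)*(-48) = -234*(-48) = 11232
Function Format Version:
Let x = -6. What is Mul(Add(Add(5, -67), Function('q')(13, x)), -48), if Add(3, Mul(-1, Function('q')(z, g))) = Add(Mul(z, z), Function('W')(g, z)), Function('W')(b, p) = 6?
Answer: 11232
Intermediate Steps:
Function('q')(z, g) = Add(-3, Mul(-1, Pow(z, 2))) (Function('q')(z, g) = Add(3, Mul(-1, Add(Mul(z, z), 6))) = Add(3, Mul(-1, Add(Pow(z, 2), 6))) = Add(3, Mul(-1, Add(6, Pow(z, 2)))) = Add(3, Add(-6, Mul(-1, Pow(z, 2)))) = Add(-3, Mul(-1, Pow(z, 2))))
Mul(Add(Add(5, -67), Function('q')(13, x)), -48) = Mul(Add(Add(5, -67), Add(-3, Mul(-1, Pow(13, 2)))), -48) = Mul(Add(-62, Add(-3, Mul(-1, 169))), -48) = Mul(Add(-62, Add(-3, -169)), -48) = Mul(Add(-62, -172), -48) = Mul(-234, -48) = 11232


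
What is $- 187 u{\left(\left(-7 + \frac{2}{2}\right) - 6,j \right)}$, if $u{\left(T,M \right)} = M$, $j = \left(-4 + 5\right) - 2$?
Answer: $187$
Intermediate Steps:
$j = -1$ ($j = 1 - 2 = -1$)
$- 187 u{\left(\left(-7 + \frac{2}{2}\right) - 6,j \right)} = \left(-187\right) \left(-1\right) = 187$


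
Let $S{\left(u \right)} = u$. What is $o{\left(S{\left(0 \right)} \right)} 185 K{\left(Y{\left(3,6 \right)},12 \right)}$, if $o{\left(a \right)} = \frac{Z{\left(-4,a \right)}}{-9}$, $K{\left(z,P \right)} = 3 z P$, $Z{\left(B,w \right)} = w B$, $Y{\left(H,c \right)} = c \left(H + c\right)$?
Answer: $0$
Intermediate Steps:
$Z{\left(B,w \right)} = B w$
$K{\left(z,P \right)} = 3 P z$
$o{\left(a \right)} = \frac{4 a}{9}$ ($o{\left(a \right)} = \frac{\left(-4\right) a}{-9} = - 4 a \left(- \frac{1}{9}\right) = \frac{4 a}{9}$)
$o{\left(S{\left(0 \right)} \right)} 185 K{\left(Y{\left(3,6 \right)},12 \right)} = \frac{4}{9} \cdot 0 \cdot 185 \cdot 3 \cdot 12 \cdot 6 \left(3 + 6\right) = 0 \cdot 185 \cdot 3 \cdot 12 \cdot 6 \cdot 9 = 0 \cdot 3 \cdot 12 \cdot 54 = 0 \cdot 1944 = 0$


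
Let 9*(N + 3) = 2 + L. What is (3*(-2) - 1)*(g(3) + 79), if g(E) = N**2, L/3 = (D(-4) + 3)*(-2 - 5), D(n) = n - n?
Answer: -99001/81 ≈ -1222.2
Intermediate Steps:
D(n) = 0
L = -63 (L = 3*((0 + 3)*(-2 - 5)) = 3*(3*(-7)) = 3*(-21) = -63)
N = -88/9 (N = -3 + (2 - 63)/9 = -3 + (1/9)*(-61) = -3 - 61/9 = -88/9 ≈ -9.7778)
g(E) = 7744/81 (g(E) = (-88/9)**2 = 7744/81)
(3*(-2) - 1)*(g(3) + 79) = (3*(-2) - 1)*(7744/81 + 79) = (-6 - 1)*(14143/81) = -7*14143/81 = -99001/81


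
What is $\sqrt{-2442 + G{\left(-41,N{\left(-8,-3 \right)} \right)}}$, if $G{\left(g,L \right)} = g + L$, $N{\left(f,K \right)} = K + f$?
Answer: $i \sqrt{2494} \approx 49.94 i$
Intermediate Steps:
$G{\left(g,L \right)} = L + g$
$\sqrt{-2442 + G{\left(-41,N{\left(-8,-3 \right)} \right)}} = \sqrt{-2442 - 52} = \sqrt{-2494} = i \sqrt{2494}$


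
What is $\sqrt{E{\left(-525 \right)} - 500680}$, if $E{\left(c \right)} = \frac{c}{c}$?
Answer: $3 i \sqrt{55631} \approx 707.59 i$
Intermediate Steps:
$E{\left(c \right)} = 1$
$\sqrt{E{\left(-525 \right)} - 500680} = \sqrt{1 - 500680} = \sqrt{-500679} = 3 i \sqrt{55631}$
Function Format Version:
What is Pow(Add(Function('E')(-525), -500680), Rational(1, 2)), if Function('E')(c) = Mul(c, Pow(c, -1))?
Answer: Mul(3, I, Pow(55631, Rational(1, 2))) ≈ Mul(707.59, I)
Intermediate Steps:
Function('E')(c) = 1
Pow(Add(Function('E')(-525), -500680), Rational(1, 2)) = Pow(Add(1, -500680), Rational(1, 2)) = Pow(-500679, Rational(1, 2)) = Mul(3, I, Pow(55631, Rational(1, 2)))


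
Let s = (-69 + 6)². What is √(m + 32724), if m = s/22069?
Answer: 45*√7870621953/22069 ≈ 180.90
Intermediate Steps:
s = 3969 (s = (-63)² = 3969)
m = 3969/22069 ≈ 0.17985
√(m + 32724) = √(3969/22069 + 32724) = √(722189925/22069) = 45*√7870621953/22069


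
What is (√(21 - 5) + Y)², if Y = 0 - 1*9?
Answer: 25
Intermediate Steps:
Y = -9 (Y = 0 - 9 = -9)
(√(21 - 5) + Y)² = (√(21 - 5) - 9)² = (√16 - 9)² = (4 - 9)² = (-5)² = 25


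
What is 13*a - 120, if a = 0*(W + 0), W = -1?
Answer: -120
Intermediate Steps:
a = 0 (a = 0*(-1 + 0) = 0*(-1) = 0)
13*a - 120 = 13*0 - 120 = 0 - 120 = -120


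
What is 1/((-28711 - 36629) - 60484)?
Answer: -1/125824 ≈ -7.9476e-6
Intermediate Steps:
1/((-28711 - 36629) - 60484) = 1/(-65340 - 60484) = 1/(-125824) = -1/125824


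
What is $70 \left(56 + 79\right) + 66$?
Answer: $9516$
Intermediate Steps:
$70 \left(56 + 79\right) + 66 = 70 \cdot 135 + 66 = 9450 + 66 = 9516$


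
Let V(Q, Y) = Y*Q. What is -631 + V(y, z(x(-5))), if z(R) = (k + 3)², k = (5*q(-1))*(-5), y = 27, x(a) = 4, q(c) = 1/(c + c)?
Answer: 23423/4 ≈ 5855.8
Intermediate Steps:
q(c) = 1/(2*c)
k = 25/2 (k = (5*((½)/(-1)))*(-5) = (5*((½)*(-1)))*(-5) = (5*(-½))*(-5) = -5/2*(-5) = 25/2 ≈ 12.500)
z(R) = 961/4 (z(R) = (25/2 + 3)² = (31/2)² = 961/4)
V(Q, Y) = Q*Y
-631 + V(y, z(x(-5))) = -631 + 27*(961/4) = -631 + 25947/4 = 23423/4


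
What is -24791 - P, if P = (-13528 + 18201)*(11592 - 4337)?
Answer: -33927406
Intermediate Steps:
P = 33902615 (P = 4673*7255 = 33902615)
-24791 - P = -24791 - 1*33902615 = -24791 - 33902615 = -33927406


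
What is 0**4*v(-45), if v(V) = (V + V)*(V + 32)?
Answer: 0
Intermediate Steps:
v(V) = 2*V*(32 + V) (v(V) = (2*V)*(32 + V) = 2*V*(32 + V))
0**4*v(-45) = 0**4*(2*(-45)*(32 - 45)) = 0*(2*(-45)*(-13)) = 0*1170 = 0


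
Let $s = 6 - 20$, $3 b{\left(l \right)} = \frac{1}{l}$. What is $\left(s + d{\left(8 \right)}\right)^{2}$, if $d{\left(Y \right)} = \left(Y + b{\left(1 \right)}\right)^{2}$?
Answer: $\frac{249001}{81} \approx 3074.1$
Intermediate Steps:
$b{\left(l \right)} = \frac{1}{3 l}$
$d{\left(Y \right)} = \left(\frac{1}{3} + Y\right)^{2}$ ($d{\left(Y \right)} = \left(Y + \frac{1}{3 \cdot 1}\right)^{2} = \left(Y + \frac{1}{3} \cdot 1\right)^{2} = \left(Y + \frac{1}{3}\right)^{2} = \left(\frac{1}{3} + Y\right)^{2}$)
$s = -14$
$\left(s + d{\left(8 \right)}\right)^{2} = \left(-14 + \frac{\left(1 + 3 \cdot 8\right)^{2}}{9}\right)^{2} = \left(-14 + \frac{\left(1 + 24\right)^{2}}{9}\right)^{2} = \left(-14 + \frac{25^{2}}{9}\right)^{2} = \left(-14 + \frac{1}{9} \cdot 625\right)^{2} = \left(-14 + \frac{625}{9}\right)^{2} = \left(\frac{499}{9}\right)^{2} = \frac{249001}{81}$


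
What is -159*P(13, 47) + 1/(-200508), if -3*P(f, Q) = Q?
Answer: 499465427/200508 ≈ 2491.0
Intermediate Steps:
P(f, Q) = -Q/3
-159*P(13, 47) + 1/(-200508) = -(-53)*47 + 1/(-200508) = -159*(-47/3) - 1/200508 = 2491 - 1/200508 = 499465427/200508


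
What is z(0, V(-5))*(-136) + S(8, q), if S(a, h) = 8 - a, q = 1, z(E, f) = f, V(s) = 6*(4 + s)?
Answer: 816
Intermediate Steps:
V(s) = 24 + 6*s
z(0, V(-5))*(-136) + S(8, q) = (24 + 6*(-5))*(-136) + (8 - 1*8) = (24 - 30)*(-136) + (8 - 8) = -6*(-136) + 0 = 816 + 0 = 816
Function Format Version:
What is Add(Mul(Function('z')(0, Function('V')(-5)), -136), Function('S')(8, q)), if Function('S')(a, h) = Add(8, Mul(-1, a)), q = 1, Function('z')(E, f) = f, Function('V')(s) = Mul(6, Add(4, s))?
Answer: 816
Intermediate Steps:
Function('V')(s) = Add(24, Mul(6, s))
Add(Mul(Function('z')(0, Function('V')(-5)), -136), Function('S')(8, q)) = Add(Mul(Add(24, Mul(6, -5)), -136), Add(8, Mul(-1, 8))) = Add(Mul(Add(24, -30), -136), Add(8, -8)) = Add(Mul(-6, -136), 0) = Add(816, 0) = 816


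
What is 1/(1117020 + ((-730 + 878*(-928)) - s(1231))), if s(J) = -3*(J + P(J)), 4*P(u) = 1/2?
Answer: 8/2441595 ≈ 3.2765e-6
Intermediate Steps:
P(u) = ⅛ (P(u) = (1/2)/4 = (1*(½))/4 = (¼)*(½) = ⅛)
s(J) = -3/8 - 3*J (s(J) = -3*(J + ⅛) = -3*(⅛ + J) = -3/8 - 3*J)
1/(1117020 + ((-730 + 878*(-928)) - s(1231))) = 1/(1117020 + ((-730 + 878*(-928)) - (-3/8 - 3*1231))) = 1/(1117020 + ((-730 - 814784) - (-3/8 - 3693))) = 1/(1117020 + (-815514 - 1*(-29547/8))) = 1/(1117020 + (-815514 + 29547/8)) = 1/(1117020 - 6494565/8) = 1/(2441595/8) = 8/2441595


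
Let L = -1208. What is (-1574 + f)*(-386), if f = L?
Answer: 1073852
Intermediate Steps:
f = -1208
(-1574 + f)*(-386) = (-1574 - 1208)*(-386) = -2782*(-386) = 1073852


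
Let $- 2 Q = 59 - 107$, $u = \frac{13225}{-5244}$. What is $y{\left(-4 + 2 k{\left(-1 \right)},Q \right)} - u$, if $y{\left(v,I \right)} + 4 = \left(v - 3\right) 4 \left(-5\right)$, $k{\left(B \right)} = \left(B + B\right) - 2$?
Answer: $\frac{68063}{228} \approx 298.52$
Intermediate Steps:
$k{\left(B \right)} = -2 + 2 B$ ($k{\left(B \right)} = 2 B - 2 = -2 + 2 B$)
$u = - \frac{575}{228}$ ($u = 13225 \left(- \frac{1}{5244}\right) = - \frac{575}{228} \approx -2.5219$)
$Q = 24$ ($Q = - \frac{59 - 107}{2} = \left(- \frac{1}{2}\right) \left(-48\right) = 24$)
$y{\left(v,I \right)} = 56 - 20 v$ ($y{\left(v,I \right)} = -4 + \left(v - 3\right) 4 \left(-5\right) = -4 + \left(-3 + v\right) \left(-20\right) = -4 - \left(-60 + 20 v\right) = 56 - 20 v$)
$y{\left(-4 + 2 k{\left(-1 \right)},Q \right)} - u = \left(56 - 20 \left(-4 + 2 \left(-2 + 2 \left(-1\right)\right)\right)\right) - - \frac{575}{228} = \left(56 - 20 \left(-4 + 2 \left(-2 - 2\right)\right)\right) + \frac{575}{228} = \left(56 - 20 \left(-4 + 2 \left(-4\right)\right)\right) + \frac{575}{228} = \left(56 - 20 \left(-4 - 8\right)\right) + \frac{575}{228} = \left(56 - -240\right) + \frac{575}{228} = \left(56 + 240\right) + \frac{575}{228} = 296 + \frac{575}{228} = \frac{68063}{228}$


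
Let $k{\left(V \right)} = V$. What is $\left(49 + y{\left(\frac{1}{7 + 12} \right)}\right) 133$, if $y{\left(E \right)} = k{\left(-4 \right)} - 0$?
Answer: $5985$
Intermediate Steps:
$y{\left(E \right)} = -4$ ($y{\left(E \right)} = -4 - 0 = -4 + 0 = -4$)
$\left(49 + y{\left(\frac{1}{7 + 12} \right)}\right) 133 = \left(49 - 4\right) 133 = 45 \cdot 133 = 5985$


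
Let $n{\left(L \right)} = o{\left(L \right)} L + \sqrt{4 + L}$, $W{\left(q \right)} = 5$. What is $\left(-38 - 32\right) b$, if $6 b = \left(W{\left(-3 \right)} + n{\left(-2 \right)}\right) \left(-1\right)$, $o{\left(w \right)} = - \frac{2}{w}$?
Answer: $35 + \frac{35 \sqrt{2}}{3} \approx 51.499$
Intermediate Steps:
$n{\left(L \right)} = -2 + \sqrt{4 + L}$ ($n{\left(L \right)} = - \frac{2}{L} L + \sqrt{4 + L} = -2 + \sqrt{4 + L}$)
$b = - \frac{1}{2} - \frac{\sqrt{2}}{6}$ ($b = \frac{\left(5 - \left(2 - \sqrt{4 - 2}\right)\right) \left(-1\right)}{6} = \frac{\left(5 - \left(2 - \sqrt{2}\right)\right) \left(-1\right)}{6} = \frac{\left(3 + \sqrt{2}\right) \left(-1\right)}{6} = \frac{-3 - \sqrt{2}}{6} = - \frac{1}{2} - \frac{\sqrt{2}}{6} \approx -0.7357$)
$\left(-38 - 32\right) b = \left(-38 - 32\right) \left(- \frac{1}{2} - \frac{\sqrt{2}}{6}\right) = - 70 \left(- \frac{1}{2} - \frac{\sqrt{2}}{6}\right) = 35 + \frac{35 \sqrt{2}}{3}$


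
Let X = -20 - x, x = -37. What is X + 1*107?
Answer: 124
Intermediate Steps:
X = 17 (X = -20 - 1*(-37) = -20 + 37 = 17)
X + 1*107 = 17 + 1*107 = 17 + 107 = 124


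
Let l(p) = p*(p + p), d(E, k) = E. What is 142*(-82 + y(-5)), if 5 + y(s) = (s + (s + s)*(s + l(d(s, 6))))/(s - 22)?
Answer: -268948/27 ≈ -9961.0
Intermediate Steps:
l(p) = 2*p**2 (l(p) = p*(2*p) = 2*p**2)
y(s) = -5 + (s + 2*s*(s + 2*s**2))/(-22 + s) (y(s) = -5 + (s + (s + s)*(s + 2*s**2))/(s - 22) = -5 + (s + (2*s)*(s + 2*s**2))/(-22 + s) = -5 + (s + 2*s*(s + 2*s**2))/(-22 + s))
142*(-82 + y(-5)) = 142*(-82 + 2*(55 + (-5)**2 - 2*(-5) + 2*(-5)**3)/(-22 - 5)) = 142*(-82 + 2*(55 + 25 + 10 + 2*(-125))/(-27)) = 142*(-82 + 2*(-1/27)*(55 + 25 + 10 - 250)) = 142*(-82 + 2*(-1/27)*(-160)) = 142*(-82 + 320/27) = 142*(-1894/27) = -268948/27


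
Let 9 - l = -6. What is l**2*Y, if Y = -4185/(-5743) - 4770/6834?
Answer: 45231750/6541277 ≈ 6.9148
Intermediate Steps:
l = 15 (l = 9 - 1*(-6) = 9 + 6 = 15)
Y = 201030/6541277 (Y = -4185*(-1/5743) - 4770*1/6834 = 4185/5743 - 795/1139 = 201030/6541277 ≈ 0.030733)
l**2*Y = 15**2*(201030/6541277) = 225*(201030/6541277) = 45231750/6541277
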